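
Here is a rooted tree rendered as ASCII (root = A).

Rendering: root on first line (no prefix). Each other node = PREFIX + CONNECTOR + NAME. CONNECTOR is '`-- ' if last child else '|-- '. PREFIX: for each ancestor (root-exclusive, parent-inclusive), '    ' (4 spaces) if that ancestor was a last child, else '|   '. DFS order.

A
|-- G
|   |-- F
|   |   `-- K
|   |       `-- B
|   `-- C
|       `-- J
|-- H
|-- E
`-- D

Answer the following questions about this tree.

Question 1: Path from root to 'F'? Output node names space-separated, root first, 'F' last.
Answer: A G F

Derivation:
Walk down from root: A -> G -> F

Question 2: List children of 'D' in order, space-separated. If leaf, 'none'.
Answer: none

Derivation:
Node D's children (from adjacency): (leaf)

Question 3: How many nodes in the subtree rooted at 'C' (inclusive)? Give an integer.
Subtree rooted at C contains: C, J
Count = 2

Answer: 2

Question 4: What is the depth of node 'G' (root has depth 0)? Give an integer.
Path from root to G: A -> G
Depth = number of edges = 1

Answer: 1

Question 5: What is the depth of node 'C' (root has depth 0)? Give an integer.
Answer: 2

Derivation:
Path from root to C: A -> G -> C
Depth = number of edges = 2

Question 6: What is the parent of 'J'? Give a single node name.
Scan adjacency: J appears as child of C

Answer: C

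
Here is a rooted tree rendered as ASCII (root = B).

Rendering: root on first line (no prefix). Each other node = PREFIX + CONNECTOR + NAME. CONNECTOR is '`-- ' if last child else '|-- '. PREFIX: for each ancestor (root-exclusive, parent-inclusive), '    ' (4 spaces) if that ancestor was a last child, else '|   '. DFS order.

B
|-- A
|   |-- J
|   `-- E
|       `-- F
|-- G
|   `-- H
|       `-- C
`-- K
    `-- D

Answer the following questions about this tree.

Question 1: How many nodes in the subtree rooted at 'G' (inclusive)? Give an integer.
Answer: 3

Derivation:
Subtree rooted at G contains: C, G, H
Count = 3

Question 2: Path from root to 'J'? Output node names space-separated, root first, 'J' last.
Answer: B A J

Derivation:
Walk down from root: B -> A -> J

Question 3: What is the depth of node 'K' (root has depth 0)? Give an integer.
Path from root to K: B -> K
Depth = number of edges = 1

Answer: 1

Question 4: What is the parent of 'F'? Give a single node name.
Scan adjacency: F appears as child of E

Answer: E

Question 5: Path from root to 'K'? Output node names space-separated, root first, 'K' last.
Answer: B K

Derivation:
Walk down from root: B -> K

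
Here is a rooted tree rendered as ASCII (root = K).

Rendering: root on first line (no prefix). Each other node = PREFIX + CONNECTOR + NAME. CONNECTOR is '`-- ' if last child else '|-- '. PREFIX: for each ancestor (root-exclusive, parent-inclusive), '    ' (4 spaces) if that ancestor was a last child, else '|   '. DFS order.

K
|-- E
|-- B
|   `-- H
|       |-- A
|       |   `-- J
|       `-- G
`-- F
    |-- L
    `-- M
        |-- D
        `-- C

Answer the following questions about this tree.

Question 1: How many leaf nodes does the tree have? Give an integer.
Answer: 6

Derivation:
Leaves (nodes with no children): C, D, E, G, J, L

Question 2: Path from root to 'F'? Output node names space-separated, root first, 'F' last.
Answer: K F

Derivation:
Walk down from root: K -> F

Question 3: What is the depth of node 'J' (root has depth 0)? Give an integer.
Path from root to J: K -> B -> H -> A -> J
Depth = number of edges = 4

Answer: 4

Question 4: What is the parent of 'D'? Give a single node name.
Answer: M

Derivation:
Scan adjacency: D appears as child of M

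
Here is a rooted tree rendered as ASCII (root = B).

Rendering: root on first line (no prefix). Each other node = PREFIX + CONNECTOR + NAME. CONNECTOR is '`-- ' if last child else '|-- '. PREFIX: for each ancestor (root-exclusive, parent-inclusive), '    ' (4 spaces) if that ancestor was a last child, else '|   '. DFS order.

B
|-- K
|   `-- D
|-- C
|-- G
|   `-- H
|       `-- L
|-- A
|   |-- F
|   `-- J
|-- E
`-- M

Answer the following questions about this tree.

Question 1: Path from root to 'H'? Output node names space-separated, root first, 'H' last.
Walk down from root: B -> G -> H

Answer: B G H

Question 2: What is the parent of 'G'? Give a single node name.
Answer: B

Derivation:
Scan adjacency: G appears as child of B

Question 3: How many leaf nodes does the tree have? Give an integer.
Answer: 7

Derivation:
Leaves (nodes with no children): C, D, E, F, J, L, M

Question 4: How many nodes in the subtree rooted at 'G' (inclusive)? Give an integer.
Subtree rooted at G contains: G, H, L
Count = 3

Answer: 3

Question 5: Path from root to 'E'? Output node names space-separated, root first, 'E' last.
Walk down from root: B -> E

Answer: B E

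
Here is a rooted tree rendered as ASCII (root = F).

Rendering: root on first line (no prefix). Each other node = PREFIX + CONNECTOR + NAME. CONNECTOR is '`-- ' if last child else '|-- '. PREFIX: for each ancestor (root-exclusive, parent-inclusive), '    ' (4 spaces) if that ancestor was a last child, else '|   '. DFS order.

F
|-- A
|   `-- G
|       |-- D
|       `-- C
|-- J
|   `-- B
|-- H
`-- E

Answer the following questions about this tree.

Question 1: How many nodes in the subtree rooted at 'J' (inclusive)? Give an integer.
Subtree rooted at J contains: B, J
Count = 2

Answer: 2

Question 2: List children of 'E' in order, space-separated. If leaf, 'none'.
Answer: none

Derivation:
Node E's children (from adjacency): (leaf)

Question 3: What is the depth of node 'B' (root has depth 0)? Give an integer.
Answer: 2

Derivation:
Path from root to B: F -> J -> B
Depth = number of edges = 2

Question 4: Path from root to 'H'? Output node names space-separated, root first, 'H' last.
Answer: F H

Derivation:
Walk down from root: F -> H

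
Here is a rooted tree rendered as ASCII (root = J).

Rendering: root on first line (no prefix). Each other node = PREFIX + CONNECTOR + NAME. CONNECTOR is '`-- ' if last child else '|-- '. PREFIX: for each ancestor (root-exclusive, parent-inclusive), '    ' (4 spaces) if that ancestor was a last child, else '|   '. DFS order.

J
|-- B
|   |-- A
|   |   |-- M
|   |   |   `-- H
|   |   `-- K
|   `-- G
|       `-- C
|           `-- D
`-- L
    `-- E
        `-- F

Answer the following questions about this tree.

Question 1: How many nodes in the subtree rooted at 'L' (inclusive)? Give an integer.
Answer: 3

Derivation:
Subtree rooted at L contains: E, F, L
Count = 3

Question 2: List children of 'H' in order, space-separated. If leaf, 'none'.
Node H's children (from adjacency): (leaf)

Answer: none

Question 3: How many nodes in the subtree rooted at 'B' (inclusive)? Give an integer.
Answer: 8

Derivation:
Subtree rooted at B contains: A, B, C, D, G, H, K, M
Count = 8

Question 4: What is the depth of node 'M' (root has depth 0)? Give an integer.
Path from root to M: J -> B -> A -> M
Depth = number of edges = 3

Answer: 3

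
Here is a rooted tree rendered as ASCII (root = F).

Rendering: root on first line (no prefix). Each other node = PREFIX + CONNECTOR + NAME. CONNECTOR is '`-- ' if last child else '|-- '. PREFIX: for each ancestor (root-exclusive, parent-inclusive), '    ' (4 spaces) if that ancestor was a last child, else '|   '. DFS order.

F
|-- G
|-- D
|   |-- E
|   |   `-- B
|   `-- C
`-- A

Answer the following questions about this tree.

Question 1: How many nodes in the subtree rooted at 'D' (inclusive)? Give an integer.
Answer: 4

Derivation:
Subtree rooted at D contains: B, C, D, E
Count = 4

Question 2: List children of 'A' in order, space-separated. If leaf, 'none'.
Answer: none

Derivation:
Node A's children (from adjacency): (leaf)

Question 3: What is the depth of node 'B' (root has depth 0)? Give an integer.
Path from root to B: F -> D -> E -> B
Depth = number of edges = 3

Answer: 3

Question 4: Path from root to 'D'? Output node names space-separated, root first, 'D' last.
Walk down from root: F -> D

Answer: F D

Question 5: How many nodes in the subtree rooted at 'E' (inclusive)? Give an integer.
Subtree rooted at E contains: B, E
Count = 2

Answer: 2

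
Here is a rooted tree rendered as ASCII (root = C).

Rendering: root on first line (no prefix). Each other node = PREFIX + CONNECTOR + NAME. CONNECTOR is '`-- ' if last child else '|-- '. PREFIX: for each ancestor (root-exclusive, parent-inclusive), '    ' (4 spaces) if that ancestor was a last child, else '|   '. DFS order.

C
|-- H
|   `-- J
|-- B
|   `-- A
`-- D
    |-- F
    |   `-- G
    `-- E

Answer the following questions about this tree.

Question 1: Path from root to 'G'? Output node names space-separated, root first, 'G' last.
Answer: C D F G

Derivation:
Walk down from root: C -> D -> F -> G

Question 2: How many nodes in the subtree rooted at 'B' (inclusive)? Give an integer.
Answer: 2

Derivation:
Subtree rooted at B contains: A, B
Count = 2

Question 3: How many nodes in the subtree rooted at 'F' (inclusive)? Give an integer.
Subtree rooted at F contains: F, G
Count = 2

Answer: 2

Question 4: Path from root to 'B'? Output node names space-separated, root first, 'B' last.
Answer: C B

Derivation:
Walk down from root: C -> B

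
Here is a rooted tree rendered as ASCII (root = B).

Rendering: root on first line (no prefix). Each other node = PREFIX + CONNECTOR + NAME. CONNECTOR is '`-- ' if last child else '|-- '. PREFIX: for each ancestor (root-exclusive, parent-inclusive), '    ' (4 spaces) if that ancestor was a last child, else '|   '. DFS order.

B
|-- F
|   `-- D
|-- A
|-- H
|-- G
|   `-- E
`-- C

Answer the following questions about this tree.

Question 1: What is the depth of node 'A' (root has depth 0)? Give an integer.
Path from root to A: B -> A
Depth = number of edges = 1

Answer: 1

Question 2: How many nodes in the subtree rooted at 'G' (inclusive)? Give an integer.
Subtree rooted at G contains: E, G
Count = 2

Answer: 2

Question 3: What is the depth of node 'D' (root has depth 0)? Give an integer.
Path from root to D: B -> F -> D
Depth = number of edges = 2

Answer: 2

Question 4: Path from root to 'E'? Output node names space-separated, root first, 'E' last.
Answer: B G E

Derivation:
Walk down from root: B -> G -> E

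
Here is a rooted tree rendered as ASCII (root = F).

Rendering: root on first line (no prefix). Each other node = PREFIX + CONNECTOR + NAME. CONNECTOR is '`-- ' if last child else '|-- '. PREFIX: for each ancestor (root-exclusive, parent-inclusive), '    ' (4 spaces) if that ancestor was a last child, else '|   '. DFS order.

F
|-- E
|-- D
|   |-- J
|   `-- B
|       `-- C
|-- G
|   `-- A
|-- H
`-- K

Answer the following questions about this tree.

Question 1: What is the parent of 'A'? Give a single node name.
Answer: G

Derivation:
Scan adjacency: A appears as child of G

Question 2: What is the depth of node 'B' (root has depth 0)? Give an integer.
Path from root to B: F -> D -> B
Depth = number of edges = 2

Answer: 2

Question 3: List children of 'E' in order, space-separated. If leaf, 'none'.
Node E's children (from adjacency): (leaf)

Answer: none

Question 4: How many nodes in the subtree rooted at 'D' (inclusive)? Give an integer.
Answer: 4

Derivation:
Subtree rooted at D contains: B, C, D, J
Count = 4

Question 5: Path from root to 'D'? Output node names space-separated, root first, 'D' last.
Walk down from root: F -> D

Answer: F D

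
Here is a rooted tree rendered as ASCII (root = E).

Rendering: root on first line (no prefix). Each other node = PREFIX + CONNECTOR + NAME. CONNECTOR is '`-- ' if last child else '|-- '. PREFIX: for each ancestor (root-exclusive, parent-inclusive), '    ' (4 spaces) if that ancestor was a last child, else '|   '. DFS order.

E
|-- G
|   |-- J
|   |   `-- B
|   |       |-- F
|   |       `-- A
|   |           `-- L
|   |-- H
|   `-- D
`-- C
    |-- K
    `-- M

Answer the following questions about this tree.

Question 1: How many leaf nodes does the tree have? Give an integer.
Leaves (nodes with no children): D, F, H, K, L, M

Answer: 6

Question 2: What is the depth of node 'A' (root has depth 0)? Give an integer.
Path from root to A: E -> G -> J -> B -> A
Depth = number of edges = 4

Answer: 4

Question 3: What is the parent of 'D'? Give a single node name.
Answer: G

Derivation:
Scan adjacency: D appears as child of G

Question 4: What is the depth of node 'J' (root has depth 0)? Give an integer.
Answer: 2

Derivation:
Path from root to J: E -> G -> J
Depth = number of edges = 2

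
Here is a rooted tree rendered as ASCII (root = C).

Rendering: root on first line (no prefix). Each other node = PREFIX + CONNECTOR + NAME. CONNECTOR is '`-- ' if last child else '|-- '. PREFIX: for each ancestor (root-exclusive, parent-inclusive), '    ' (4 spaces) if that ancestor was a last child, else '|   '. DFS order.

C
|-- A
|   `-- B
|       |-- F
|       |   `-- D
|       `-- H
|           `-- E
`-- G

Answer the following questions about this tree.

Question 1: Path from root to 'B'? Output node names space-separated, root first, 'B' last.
Walk down from root: C -> A -> B

Answer: C A B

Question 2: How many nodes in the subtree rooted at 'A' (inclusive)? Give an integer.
Answer: 6

Derivation:
Subtree rooted at A contains: A, B, D, E, F, H
Count = 6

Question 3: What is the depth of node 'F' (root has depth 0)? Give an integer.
Path from root to F: C -> A -> B -> F
Depth = number of edges = 3

Answer: 3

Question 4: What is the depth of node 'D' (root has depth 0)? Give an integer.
Answer: 4

Derivation:
Path from root to D: C -> A -> B -> F -> D
Depth = number of edges = 4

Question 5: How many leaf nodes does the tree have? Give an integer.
Answer: 3

Derivation:
Leaves (nodes with no children): D, E, G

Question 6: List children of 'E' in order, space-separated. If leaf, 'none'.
Answer: none

Derivation:
Node E's children (from adjacency): (leaf)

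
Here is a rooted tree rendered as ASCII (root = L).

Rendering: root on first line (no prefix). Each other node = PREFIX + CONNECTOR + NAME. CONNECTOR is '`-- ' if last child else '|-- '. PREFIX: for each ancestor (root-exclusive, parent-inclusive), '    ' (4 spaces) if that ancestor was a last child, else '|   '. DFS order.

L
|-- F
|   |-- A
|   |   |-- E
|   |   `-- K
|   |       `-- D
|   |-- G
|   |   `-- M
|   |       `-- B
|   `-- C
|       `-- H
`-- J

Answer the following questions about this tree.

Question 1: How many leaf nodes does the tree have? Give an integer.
Answer: 5

Derivation:
Leaves (nodes with no children): B, D, E, H, J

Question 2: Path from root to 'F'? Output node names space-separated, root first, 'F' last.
Walk down from root: L -> F

Answer: L F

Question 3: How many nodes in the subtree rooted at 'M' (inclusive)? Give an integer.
Subtree rooted at M contains: B, M
Count = 2

Answer: 2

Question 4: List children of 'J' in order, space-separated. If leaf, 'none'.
Answer: none

Derivation:
Node J's children (from adjacency): (leaf)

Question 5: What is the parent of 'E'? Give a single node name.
Scan adjacency: E appears as child of A

Answer: A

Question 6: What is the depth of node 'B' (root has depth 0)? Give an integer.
Answer: 4

Derivation:
Path from root to B: L -> F -> G -> M -> B
Depth = number of edges = 4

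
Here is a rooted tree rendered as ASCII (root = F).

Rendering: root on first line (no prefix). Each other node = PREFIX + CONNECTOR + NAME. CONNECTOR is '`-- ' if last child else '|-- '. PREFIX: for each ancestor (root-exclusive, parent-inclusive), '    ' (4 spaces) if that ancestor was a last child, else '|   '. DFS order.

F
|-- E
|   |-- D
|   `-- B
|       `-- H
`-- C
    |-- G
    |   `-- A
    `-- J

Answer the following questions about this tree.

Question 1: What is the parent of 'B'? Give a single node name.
Answer: E

Derivation:
Scan adjacency: B appears as child of E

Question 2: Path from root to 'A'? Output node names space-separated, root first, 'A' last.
Walk down from root: F -> C -> G -> A

Answer: F C G A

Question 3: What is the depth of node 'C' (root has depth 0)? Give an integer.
Path from root to C: F -> C
Depth = number of edges = 1

Answer: 1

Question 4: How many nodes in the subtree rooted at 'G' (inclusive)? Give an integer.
Answer: 2

Derivation:
Subtree rooted at G contains: A, G
Count = 2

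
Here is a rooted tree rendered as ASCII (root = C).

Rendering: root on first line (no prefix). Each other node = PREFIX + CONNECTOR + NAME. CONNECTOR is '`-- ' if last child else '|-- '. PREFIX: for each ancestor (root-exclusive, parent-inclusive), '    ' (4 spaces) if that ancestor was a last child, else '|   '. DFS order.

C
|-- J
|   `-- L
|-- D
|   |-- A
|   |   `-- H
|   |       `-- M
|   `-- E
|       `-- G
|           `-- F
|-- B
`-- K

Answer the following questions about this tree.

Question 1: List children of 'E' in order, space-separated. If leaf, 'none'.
Answer: G

Derivation:
Node E's children (from adjacency): G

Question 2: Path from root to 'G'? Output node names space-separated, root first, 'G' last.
Answer: C D E G

Derivation:
Walk down from root: C -> D -> E -> G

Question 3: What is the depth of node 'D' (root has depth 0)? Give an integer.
Path from root to D: C -> D
Depth = number of edges = 1

Answer: 1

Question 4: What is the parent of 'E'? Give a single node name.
Scan adjacency: E appears as child of D

Answer: D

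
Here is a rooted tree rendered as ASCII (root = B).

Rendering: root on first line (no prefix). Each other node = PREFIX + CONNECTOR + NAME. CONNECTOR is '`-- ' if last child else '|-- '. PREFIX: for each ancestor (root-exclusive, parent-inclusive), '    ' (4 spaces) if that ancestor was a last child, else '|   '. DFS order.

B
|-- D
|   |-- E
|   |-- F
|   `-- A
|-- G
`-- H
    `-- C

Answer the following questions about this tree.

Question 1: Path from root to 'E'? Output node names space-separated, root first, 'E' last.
Walk down from root: B -> D -> E

Answer: B D E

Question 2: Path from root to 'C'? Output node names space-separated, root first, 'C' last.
Answer: B H C

Derivation:
Walk down from root: B -> H -> C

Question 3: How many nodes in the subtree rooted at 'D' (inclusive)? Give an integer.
Subtree rooted at D contains: A, D, E, F
Count = 4

Answer: 4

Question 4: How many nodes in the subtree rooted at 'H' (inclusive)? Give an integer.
Subtree rooted at H contains: C, H
Count = 2

Answer: 2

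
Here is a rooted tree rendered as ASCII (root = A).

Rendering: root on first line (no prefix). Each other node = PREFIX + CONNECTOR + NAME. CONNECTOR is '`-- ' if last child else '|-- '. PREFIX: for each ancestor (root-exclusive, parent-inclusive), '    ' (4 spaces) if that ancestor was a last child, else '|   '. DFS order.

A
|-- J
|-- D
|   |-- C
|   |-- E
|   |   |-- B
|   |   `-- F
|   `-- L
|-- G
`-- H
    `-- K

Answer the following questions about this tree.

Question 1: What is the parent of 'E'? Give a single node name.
Answer: D

Derivation:
Scan adjacency: E appears as child of D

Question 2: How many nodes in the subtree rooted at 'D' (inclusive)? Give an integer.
Answer: 6

Derivation:
Subtree rooted at D contains: B, C, D, E, F, L
Count = 6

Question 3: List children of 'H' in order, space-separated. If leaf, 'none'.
Answer: K

Derivation:
Node H's children (from adjacency): K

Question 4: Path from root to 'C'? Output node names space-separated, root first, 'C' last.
Answer: A D C

Derivation:
Walk down from root: A -> D -> C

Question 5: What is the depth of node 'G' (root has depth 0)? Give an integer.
Answer: 1

Derivation:
Path from root to G: A -> G
Depth = number of edges = 1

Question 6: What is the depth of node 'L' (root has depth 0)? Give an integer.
Path from root to L: A -> D -> L
Depth = number of edges = 2

Answer: 2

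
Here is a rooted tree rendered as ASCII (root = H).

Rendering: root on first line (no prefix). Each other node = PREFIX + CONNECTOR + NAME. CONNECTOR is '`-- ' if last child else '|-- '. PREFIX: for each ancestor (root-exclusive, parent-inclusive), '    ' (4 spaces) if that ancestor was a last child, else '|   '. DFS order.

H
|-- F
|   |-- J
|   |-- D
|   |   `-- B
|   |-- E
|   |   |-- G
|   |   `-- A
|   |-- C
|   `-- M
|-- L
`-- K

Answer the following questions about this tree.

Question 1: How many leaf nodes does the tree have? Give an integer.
Answer: 8

Derivation:
Leaves (nodes with no children): A, B, C, G, J, K, L, M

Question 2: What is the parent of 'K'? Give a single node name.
Scan adjacency: K appears as child of H

Answer: H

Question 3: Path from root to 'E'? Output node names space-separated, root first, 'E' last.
Walk down from root: H -> F -> E

Answer: H F E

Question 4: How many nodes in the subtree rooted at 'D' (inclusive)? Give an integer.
Answer: 2

Derivation:
Subtree rooted at D contains: B, D
Count = 2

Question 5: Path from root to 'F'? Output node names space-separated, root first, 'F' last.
Walk down from root: H -> F

Answer: H F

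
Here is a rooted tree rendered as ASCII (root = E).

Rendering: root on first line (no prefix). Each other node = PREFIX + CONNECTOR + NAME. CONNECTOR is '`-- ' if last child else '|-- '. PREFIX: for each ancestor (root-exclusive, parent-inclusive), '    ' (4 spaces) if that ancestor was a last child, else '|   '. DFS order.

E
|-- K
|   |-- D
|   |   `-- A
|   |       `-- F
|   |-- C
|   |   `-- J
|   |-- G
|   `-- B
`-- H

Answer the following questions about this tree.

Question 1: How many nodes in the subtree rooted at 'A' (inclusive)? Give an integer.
Answer: 2

Derivation:
Subtree rooted at A contains: A, F
Count = 2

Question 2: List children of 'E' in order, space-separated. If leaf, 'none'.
Answer: K H

Derivation:
Node E's children (from adjacency): K, H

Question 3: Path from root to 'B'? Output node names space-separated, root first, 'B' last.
Answer: E K B

Derivation:
Walk down from root: E -> K -> B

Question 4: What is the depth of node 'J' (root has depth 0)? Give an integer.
Answer: 3

Derivation:
Path from root to J: E -> K -> C -> J
Depth = number of edges = 3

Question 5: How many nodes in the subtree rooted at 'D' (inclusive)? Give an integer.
Answer: 3

Derivation:
Subtree rooted at D contains: A, D, F
Count = 3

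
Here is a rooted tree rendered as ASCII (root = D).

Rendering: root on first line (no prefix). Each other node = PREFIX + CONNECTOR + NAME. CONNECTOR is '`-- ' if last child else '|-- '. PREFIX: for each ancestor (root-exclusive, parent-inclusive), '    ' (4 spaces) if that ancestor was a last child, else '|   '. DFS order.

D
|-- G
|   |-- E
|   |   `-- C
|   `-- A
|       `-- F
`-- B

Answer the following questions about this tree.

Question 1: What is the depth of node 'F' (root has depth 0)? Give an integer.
Path from root to F: D -> G -> A -> F
Depth = number of edges = 3

Answer: 3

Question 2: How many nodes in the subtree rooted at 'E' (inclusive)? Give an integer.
Answer: 2

Derivation:
Subtree rooted at E contains: C, E
Count = 2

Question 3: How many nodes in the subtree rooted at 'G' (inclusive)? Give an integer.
Subtree rooted at G contains: A, C, E, F, G
Count = 5

Answer: 5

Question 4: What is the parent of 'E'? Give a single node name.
Answer: G

Derivation:
Scan adjacency: E appears as child of G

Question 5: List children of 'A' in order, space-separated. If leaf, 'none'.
Node A's children (from adjacency): F

Answer: F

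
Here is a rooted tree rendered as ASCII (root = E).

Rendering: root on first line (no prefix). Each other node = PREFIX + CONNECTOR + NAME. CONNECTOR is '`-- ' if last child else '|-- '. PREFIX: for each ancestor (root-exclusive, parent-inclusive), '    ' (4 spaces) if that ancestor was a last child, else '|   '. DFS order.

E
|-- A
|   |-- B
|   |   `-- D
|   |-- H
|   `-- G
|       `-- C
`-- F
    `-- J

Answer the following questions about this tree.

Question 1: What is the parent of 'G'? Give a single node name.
Scan adjacency: G appears as child of A

Answer: A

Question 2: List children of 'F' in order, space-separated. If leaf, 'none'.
Node F's children (from adjacency): J

Answer: J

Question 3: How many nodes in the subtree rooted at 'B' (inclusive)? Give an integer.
Subtree rooted at B contains: B, D
Count = 2

Answer: 2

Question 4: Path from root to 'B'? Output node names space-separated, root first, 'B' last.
Walk down from root: E -> A -> B

Answer: E A B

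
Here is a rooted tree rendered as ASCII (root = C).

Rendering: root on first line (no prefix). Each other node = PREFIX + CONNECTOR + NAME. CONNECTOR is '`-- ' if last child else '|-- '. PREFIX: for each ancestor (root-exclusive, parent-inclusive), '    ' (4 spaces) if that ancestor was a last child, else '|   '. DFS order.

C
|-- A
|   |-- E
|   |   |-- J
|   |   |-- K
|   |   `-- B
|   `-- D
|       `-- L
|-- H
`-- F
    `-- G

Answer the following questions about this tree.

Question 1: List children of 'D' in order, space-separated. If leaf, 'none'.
Answer: L

Derivation:
Node D's children (from adjacency): L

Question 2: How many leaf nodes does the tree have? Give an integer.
Leaves (nodes with no children): B, G, H, J, K, L

Answer: 6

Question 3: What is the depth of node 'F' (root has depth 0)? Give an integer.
Answer: 1

Derivation:
Path from root to F: C -> F
Depth = number of edges = 1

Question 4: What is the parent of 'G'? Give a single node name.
Answer: F

Derivation:
Scan adjacency: G appears as child of F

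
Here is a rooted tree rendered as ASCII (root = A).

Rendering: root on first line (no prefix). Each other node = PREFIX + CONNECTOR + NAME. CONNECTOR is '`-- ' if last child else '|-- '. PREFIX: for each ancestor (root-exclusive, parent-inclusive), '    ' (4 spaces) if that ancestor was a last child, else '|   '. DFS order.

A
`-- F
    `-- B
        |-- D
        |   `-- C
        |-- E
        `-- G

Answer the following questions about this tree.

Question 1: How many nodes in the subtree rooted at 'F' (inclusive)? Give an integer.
Subtree rooted at F contains: B, C, D, E, F, G
Count = 6

Answer: 6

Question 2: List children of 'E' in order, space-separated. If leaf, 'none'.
Answer: none

Derivation:
Node E's children (from adjacency): (leaf)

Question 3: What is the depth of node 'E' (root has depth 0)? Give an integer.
Path from root to E: A -> F -> B -> E
Depth = number of edges = 3

Answer: 3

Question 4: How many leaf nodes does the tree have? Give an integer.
Leaves (nodes with no children): C, E, G

Answer: 3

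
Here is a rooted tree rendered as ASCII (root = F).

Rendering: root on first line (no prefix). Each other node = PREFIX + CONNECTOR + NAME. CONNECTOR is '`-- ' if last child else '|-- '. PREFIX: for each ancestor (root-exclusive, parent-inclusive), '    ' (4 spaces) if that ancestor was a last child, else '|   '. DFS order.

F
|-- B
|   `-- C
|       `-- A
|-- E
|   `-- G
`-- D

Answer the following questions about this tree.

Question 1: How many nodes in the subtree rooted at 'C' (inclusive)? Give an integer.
Answer: 2

Derivation:
Subtree rooted at C contains: A, C
Count = 2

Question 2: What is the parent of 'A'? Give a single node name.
Scan adjacency: A appears as child of C

Answer: C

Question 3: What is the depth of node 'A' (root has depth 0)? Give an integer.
Path from root to A: F -> B -> C -> A
Depth = number of edges = 3

Answer: 3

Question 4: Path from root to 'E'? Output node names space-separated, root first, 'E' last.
Answer: F E

Derivation:
Walk down from root: F -> E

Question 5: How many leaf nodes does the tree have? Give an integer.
Answer: 3

Derivation:
Leaves (nodes with no children): A, D, G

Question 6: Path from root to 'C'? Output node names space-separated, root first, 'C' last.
Walk down from root: F -> B -> C

Answer: F B C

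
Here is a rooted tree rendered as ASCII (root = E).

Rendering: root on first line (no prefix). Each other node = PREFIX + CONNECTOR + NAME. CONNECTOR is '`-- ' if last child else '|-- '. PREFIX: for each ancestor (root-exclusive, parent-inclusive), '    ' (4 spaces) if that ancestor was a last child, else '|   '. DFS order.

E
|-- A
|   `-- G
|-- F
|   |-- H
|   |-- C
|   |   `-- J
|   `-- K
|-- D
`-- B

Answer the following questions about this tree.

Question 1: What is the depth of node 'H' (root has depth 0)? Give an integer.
Answer: 2

Derivation:
Path from root to H: E -> F -> H
Depth = number of edges = 2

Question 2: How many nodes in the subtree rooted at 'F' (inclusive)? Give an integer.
Answer: 5

Derivation:
Subtree rooted at F contains: C, F, H, J, K
Count = 5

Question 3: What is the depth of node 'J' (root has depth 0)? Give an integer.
Answer: 3

Derivation:
Path from root to J: E -> F -> C -> J
Depth = number of edges = 3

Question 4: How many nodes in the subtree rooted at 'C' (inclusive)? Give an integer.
Subtree rooted at C contains: C, J
Count = 2

Answer: 2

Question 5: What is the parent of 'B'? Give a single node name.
Answer: E

Derivation:
Scan adjacency: B appears as child of E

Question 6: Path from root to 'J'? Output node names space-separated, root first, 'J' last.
Answer: E F C J

Derivation:
Walk down from root: E -> F -> C -> J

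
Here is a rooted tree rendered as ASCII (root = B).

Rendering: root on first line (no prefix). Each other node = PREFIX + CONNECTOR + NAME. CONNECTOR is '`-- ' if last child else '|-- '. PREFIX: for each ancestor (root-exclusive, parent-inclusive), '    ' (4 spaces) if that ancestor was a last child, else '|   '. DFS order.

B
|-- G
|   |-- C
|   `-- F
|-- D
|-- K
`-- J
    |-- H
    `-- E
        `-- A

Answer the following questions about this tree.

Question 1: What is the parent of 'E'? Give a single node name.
Answer: J

Derivation:
Scan adjacency: E appears as child of J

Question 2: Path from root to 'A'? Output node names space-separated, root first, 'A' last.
Answer: B J E A

Derivation:
Walk down from root: B -> J -> E -> A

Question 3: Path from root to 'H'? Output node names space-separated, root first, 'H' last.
Answer: B J H

Derivation:
Walk down from root: B -> J -> H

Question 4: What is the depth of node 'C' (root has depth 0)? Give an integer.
Path from root to C: B -> G -> C
Depth = number of edges = 2

Answer: 2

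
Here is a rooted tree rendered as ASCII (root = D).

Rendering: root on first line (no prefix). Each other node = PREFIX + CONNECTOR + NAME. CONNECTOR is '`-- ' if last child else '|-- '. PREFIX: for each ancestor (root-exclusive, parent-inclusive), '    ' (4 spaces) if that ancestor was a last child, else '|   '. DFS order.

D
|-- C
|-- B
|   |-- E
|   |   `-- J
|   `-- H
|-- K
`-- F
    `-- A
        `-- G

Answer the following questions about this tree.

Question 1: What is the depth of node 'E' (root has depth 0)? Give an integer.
Answer: 2

Derivation:
Path from root to E: D -> B -> E
Depth = number of edges = 2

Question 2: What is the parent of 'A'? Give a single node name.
Scan adjacency: A appears as child of F

Answer: F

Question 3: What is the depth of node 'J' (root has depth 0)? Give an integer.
Path from root to J: D -> B -> E -> J
Depth = number of edges = 3

Answer: 3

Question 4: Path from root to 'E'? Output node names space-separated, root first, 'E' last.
Answer: D B E

Derivation:
Walk down from root: D -> B -> E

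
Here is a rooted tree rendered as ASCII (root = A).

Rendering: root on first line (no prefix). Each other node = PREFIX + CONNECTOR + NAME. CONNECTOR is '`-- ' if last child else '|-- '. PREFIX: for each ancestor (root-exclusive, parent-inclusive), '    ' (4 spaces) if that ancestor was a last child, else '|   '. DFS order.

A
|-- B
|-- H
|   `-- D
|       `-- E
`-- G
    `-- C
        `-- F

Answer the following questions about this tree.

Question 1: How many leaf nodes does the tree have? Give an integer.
Leaves (nodes with no children): B, E, F

Answer: 3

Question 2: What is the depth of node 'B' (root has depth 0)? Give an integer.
Answer: 1

Derivation:
Path from root to B: A -> B
Depth = number of edges = 1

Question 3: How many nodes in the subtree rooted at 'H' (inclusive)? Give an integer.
Subtree rooted at H contains: D, E, H
Count = 3

Answer: 3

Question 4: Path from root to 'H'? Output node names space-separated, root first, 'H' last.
Answer: A H

Derivation:
Walk down from root: A -> H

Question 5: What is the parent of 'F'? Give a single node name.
Scan adjacency: F appears as child of C

Answer: C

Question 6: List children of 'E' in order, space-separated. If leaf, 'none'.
Node E's children (from adjacency): (leaf)

Answer: none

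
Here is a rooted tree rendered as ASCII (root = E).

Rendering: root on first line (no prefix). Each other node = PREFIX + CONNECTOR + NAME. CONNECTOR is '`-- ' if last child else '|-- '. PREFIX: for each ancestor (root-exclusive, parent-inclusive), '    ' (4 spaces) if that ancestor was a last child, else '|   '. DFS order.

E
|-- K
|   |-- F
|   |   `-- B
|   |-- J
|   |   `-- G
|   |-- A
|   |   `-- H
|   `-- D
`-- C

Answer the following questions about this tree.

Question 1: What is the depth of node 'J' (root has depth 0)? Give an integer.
Path from root to J: E -> K -> J
Depth = number of edges = 2

Answer: 2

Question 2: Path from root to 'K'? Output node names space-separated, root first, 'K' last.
Answer: E K

Derivation:
Walk down from root: E -> K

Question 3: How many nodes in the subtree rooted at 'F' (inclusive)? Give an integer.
Answer: 2

Derivation:
Subtree rooted at F contains: B, F
Count = 2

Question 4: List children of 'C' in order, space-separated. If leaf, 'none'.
Answer: none

Derivation:
Node C's children (from adjacency): (leaf)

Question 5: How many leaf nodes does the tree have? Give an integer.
Leaves (nodes with no children): B, C, D, G, H

Answer: 5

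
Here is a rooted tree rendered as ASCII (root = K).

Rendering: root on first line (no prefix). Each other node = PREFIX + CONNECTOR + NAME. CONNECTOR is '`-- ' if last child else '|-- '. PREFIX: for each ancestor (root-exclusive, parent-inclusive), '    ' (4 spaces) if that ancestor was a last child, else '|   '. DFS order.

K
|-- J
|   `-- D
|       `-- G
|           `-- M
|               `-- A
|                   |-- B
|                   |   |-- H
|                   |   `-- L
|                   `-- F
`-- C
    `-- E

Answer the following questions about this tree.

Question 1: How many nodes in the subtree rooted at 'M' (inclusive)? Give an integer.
Answer: 6

Derivation:
Subtree rooted at M contains: A, B, F, H, L, M
Count = 6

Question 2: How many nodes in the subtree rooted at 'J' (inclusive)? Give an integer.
Subtree rooted at J contains: A, B, D, F, G, H, J, L, M
Count = 9

Answer: 9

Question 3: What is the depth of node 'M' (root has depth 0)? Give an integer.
Answer: 4

Derivation:
Path from root to M: K -> J -> D -> G -> M
Depth = number of edges = 4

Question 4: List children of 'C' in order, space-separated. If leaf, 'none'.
Answer: E

Derivation:
Node C's children (from adjacency): E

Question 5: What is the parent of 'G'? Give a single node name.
Answer: D

Derivation:
Scan adjacency: G appears as child of D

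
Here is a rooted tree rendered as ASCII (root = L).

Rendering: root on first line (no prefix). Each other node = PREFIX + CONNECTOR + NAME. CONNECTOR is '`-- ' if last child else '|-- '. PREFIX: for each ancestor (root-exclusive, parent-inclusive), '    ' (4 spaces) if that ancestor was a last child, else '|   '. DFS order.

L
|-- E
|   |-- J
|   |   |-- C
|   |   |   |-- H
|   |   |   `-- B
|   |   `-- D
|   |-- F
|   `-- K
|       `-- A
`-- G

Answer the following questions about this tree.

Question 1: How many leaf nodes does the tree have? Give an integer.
Answer: 6

Derivation:
Leaves (nodes with no children): A, B, D, F, G, H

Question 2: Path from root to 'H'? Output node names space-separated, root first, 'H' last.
Walk down from root: L -> E -> J -> C -> H

Answer: L E J C H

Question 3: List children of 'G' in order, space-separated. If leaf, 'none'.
Answer: none

Derivation:
Node G's children (from adjacency): (leaf)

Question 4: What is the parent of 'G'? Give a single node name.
Scan adjacency: G appears as child of L

Answer: L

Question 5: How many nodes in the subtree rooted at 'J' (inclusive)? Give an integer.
Subtree rooted at J contains: B, C, D, H, J
Count = 5

Answer: 5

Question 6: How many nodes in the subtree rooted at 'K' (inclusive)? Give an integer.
Subtree rooted at K contains: A, K
Count = 2

Answer: 2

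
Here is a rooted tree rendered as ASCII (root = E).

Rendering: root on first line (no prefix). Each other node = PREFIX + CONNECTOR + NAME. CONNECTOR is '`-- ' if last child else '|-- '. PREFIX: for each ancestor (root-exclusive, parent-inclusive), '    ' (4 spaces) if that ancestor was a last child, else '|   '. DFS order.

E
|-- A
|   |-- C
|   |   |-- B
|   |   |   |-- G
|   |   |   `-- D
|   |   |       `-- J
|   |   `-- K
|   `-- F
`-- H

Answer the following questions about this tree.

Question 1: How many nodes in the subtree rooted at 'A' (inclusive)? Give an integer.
Subtree rooted at A contains: A, B, C, D, F, G, J, K
Count = 8

Answer: 8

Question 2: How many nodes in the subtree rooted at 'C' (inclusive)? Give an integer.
Subtree rooted at C contains: B, C, D, G, J, K
Count = 6

Answer: 6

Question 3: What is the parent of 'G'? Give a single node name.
Answer: B

Derivation:
Scan adjacency: G appears as child of B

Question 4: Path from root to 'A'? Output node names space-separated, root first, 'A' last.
Answer: E A

Derivation:
Walk down from root: E -> A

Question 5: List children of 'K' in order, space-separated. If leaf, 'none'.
Answer: none

Derivation:
Node K's children (from adjacency): (leaf)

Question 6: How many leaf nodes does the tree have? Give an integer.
Answer: 5

Derivation:
Leaves (nodes with no children): F, G, H, J, K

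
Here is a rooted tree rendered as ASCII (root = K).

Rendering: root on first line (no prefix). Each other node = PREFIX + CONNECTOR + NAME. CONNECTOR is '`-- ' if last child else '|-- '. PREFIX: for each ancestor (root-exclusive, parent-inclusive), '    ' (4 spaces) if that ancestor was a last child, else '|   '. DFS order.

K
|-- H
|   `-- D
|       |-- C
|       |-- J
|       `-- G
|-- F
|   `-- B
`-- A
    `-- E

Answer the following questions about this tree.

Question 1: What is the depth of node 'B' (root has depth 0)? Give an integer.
Path from root to B: K -> F -> B
Depth = number of edges = 2

Answer: 2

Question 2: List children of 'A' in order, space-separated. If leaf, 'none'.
Node A's children (from adjacency): E

Answer: E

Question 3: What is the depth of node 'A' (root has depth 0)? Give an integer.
Path from root to A: K -> A
Depth = number of edges = 1

Answer: 1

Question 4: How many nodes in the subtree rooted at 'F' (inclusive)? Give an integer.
Subtree rooted at F contains: B, F
Count = 2

Answer: 2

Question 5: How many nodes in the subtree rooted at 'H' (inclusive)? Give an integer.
Answer: 5

Derivation:
Subtree rooted at H contains: C, D, G, H, J
Count = 5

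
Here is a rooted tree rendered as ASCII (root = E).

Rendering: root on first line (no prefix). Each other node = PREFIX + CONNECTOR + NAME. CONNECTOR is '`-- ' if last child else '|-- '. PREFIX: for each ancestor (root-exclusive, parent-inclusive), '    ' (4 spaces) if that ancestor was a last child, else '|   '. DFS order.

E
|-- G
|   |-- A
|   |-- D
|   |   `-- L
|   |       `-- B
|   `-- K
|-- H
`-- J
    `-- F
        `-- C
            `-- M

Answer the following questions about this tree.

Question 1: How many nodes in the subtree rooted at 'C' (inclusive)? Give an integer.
Subtree rooted at C contains: C, M
Count = 2

Answer: 2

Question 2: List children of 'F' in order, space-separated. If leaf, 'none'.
Node F's children (from adjacency): C

Answer: C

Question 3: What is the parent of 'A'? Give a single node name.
Answer: G

Derivation:
Scan adjacency: A appears as child of G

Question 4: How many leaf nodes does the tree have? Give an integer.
Leaves (nodes with no children): A, B, H, K, M

Answer: 5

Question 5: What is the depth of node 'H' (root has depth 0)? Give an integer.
Path from root to H: E -> H
Depth = number of edges = 1

Answer: 1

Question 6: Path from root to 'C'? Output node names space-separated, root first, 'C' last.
Walk down from root: E -> J -> F -> C

Answer: E J F C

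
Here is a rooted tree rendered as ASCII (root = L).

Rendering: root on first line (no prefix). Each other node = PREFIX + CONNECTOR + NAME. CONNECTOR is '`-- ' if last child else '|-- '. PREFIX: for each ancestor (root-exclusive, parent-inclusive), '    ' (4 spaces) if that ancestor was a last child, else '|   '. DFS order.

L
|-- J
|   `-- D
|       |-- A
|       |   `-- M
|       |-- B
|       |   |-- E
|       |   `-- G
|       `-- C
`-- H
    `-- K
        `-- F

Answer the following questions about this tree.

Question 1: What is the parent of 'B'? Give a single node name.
Answer: D

Derivation:
Scan adjacency: B appears as child of D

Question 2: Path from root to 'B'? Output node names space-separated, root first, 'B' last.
Answer: L J D B

Derivation:
Walk down from root: L -> J -> D -> B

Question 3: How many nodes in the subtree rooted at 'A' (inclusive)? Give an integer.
Subtree rooted at A contains: A, M
Count = 2

Answer: 2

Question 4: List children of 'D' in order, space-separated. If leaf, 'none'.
Node D's children (from adjacency): A, B, C

Answer: A B C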